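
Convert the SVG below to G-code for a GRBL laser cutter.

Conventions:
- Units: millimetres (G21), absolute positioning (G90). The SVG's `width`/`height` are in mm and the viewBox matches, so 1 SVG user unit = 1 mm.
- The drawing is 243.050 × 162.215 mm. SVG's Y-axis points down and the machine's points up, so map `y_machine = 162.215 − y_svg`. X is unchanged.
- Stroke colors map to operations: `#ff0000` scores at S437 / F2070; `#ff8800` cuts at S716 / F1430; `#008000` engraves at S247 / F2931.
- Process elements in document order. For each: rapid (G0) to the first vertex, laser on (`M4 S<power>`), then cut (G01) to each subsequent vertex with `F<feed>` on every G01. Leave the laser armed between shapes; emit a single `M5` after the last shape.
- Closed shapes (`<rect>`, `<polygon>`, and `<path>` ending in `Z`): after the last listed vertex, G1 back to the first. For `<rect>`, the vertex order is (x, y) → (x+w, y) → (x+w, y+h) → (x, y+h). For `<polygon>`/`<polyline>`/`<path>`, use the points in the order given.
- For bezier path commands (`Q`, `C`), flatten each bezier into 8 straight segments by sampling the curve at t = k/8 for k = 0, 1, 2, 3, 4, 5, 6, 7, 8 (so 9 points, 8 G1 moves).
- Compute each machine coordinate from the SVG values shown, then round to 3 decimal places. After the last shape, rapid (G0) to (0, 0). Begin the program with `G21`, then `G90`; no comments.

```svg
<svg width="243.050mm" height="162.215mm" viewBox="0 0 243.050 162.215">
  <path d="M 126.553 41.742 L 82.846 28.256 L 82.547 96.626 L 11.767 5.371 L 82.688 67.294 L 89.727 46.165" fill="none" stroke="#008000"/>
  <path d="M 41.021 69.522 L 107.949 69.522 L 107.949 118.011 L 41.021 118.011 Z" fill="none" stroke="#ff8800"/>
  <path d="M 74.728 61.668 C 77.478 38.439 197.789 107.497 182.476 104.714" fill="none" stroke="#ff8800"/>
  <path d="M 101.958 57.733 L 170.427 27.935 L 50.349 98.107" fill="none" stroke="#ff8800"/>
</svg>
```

G21
G90
G0 X126.553 Y120.473
M4 S247
G01 X82.846 Y133.959 F2931
G01 X82.547 Y65.589 F2931
G01 X11.767 Y156.844 F2931
G01 X82.688 Y94.921 F2931
G01 X89.727 Y116.050 F2931
G0 X41.021 Y92.693
M4 S716
G01 X107.949 Y92.693 F1430
G01 X107.949 Y44.204 F1430
G01 X41.021 Y44.204 F1430
G01 X41.021 Y92.693 F1430
G0 X74.728 Y100.547
M4 S716
G01 X80.775 Y105.252 F1430
G01 X94.877 Y103.229 F1430
G01 X114.066 Y96.401 F1430
G01 X135.376 Y86.691 F1430
G01 X155.838 Y76.023 F1430
G01 X172.487 Y66.319 F1430
G01 X182.356 Y59.504 F1430
G01 X182.476 Y57.501 F1430
G0 X101.958 Y104.482
M4 S716
G01 X170.427 Y134.280 F1430
G01 X50.349 Y64.108 F1430
M5
G0 X0.000 Y0.000

1 u = 1 mm; y_m = 162.215 − y.

[1] `<path>` open polyline, #008000→engrave S247 F2931: (126.553,120.473) → (82.846,133.959) → (82.547,65.589) → (11.767,156.844) → (82.688,94.921) → (89.727,116.050)

[2] `<path>` rectangle, #ff8800→cut S716 F1430: (41.021,92.693) → (107.949,92.693) → (107.949,44.204) → (41.021,44.204) → (41.021,92.693) (closed)

[3] `<path>` cubic bezier, #ff8800→cut S716 F1430: (74.728,100.547) → (80.775,105.252) → (94.877,103.229) → (114.066,96.401) → (135.376,86.691) → (155.838,76.023) → (172.487,66.319) → (182.356,59.504) → (182.476,57.501)

[4] `<path>` open polyline, #ff8800→cut S716 F1430: (101.958,104.482) → (170.427,134.280) → (50.349,64.108)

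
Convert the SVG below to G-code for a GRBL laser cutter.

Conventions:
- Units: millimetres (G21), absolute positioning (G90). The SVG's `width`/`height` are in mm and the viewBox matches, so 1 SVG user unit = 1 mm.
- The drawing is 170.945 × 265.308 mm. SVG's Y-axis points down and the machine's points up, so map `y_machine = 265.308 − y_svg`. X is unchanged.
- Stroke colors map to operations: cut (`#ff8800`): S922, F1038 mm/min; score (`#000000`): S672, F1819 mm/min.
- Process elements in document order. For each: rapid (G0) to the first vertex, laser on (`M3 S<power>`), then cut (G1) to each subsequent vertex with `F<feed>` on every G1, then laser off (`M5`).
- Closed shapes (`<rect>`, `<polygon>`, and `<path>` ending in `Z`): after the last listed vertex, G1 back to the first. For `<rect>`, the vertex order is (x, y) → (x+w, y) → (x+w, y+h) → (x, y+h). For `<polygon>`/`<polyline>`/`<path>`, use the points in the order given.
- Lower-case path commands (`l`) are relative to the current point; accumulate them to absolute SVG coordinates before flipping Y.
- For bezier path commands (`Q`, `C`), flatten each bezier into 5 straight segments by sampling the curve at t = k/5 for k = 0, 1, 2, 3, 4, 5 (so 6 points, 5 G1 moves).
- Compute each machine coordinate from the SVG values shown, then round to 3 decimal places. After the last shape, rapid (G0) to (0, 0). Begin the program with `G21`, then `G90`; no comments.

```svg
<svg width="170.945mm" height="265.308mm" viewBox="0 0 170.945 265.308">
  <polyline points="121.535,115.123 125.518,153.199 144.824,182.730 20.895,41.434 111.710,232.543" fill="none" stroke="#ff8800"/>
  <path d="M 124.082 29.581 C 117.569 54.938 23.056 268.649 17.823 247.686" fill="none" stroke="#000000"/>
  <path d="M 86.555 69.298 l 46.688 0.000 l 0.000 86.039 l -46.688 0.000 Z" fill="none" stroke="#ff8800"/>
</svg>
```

G21
G90
G0 X121.535 Y150.185
M3 S922
G1 X125.518 Y112.109 F1038
G1 X144.824 Y82.578 F1038
G1 X20.895 Y223.874 F1038
G1 X111.710 Y32.765 F1038
M5
G0 X124.082 Y235.727
M3 S672
G1 X111.032 Y201.295 F1819
G1 X85.372 Y141.962 F1819
G1 X55.611 Y78.036 F1819
G1 X30.258 Y29.821 F1819
G1 X17.823 Y17.622 F1819
M5
G0 X86.555 Y196.010
M3 S922
G1 X133.243 Y196.010 F1038
G1 X133.243 Y109.971 F1038
G1 X86.555 Y109.971 F1038
G1 X86.555 Y196.010 F1038
M5
G0 X0.000 Y0.000

Since the viewBox matches the mm dimensions, user units are millimetres directly. The only transform is the Y-flip y_m = 265.308 − y_svg.

Shape 1 is a open polyline drawn with `<polyline>`. Its stroke #ff8800 means cut at S922, F1038. After flipping Y the toolpath is (121.535,150.185) → (125.518,112.109) → (144.824,82.578) → (20.895,223.874) → (111.710,32.765).

Shape 2 is a cubic bezier drawn with `<path>`. Its stroke #000000 means score at S672, F1819. After flipping Y the toolpath is (124.082,235.727) → (111.032,201.295) → (85.372,141.962) → (55.611,78.036) → (30.258,29.821) → (17.823,17.622).

Shape 3 is a rectangle drawn with `<path>`. Its stroke #ff8800 means cut at S922, F1038. After flipping Y the toolpath is (86.555,196.010) → (133.243,196.010) → (133.243,109.971) → (86.555,109.971) → (86.555,196.010), returning to the start.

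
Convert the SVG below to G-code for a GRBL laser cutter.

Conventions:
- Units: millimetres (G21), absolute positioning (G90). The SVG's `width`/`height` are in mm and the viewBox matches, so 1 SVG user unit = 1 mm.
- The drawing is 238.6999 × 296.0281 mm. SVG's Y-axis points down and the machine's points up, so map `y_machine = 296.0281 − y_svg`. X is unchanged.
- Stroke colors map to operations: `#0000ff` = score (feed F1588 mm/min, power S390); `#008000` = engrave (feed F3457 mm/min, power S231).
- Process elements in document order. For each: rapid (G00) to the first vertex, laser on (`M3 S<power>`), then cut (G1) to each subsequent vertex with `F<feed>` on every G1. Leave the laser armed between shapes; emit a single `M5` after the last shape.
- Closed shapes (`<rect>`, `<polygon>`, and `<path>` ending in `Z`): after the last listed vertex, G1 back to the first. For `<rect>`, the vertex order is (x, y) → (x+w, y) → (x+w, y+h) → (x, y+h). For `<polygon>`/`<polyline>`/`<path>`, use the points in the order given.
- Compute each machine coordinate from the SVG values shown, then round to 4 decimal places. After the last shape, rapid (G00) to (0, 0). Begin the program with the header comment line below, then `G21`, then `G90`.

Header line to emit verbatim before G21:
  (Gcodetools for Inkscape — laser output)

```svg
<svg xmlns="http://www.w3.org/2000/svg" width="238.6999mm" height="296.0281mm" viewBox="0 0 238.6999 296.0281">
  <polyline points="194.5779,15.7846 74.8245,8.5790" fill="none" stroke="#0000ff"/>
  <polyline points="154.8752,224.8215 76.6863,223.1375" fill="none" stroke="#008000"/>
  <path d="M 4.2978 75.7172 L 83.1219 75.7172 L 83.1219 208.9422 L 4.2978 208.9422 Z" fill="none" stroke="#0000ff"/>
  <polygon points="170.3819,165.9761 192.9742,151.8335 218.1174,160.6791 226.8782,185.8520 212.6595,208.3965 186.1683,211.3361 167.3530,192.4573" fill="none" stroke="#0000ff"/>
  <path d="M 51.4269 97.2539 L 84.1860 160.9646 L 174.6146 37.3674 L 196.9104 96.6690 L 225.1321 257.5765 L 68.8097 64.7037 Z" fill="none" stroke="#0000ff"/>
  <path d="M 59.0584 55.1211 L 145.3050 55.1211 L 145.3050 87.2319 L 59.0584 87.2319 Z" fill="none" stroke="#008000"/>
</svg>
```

(Gcodetools for Inkscape — laser output)
G21
G90
G00 X194.5779 Y280.2435
M3 S390
G1 X74.8245 Y287.4491 F1588
G00 X154.8752 Y71.2066
M3 S231
G1 X76.6863 Y72.8906 F3457
G00 X4.2978 Y220.3109
M3 S390
G1 X83.1219 Y220.3109 F1588
G1 X83.1219 Y87.0859 F1588
G1 X4.2978 Y87.0859 F1588
G1 X4.2978 Y220.3109 F1588
G00 X170.3819 Y130.0520
M3 S390
G1 X192.9742 Y144.1946 F1588
G1 X218.1174 Y135.3490 F1588
G1 X226.8782 Y110.1761 F1588
G1 X212.6595 Y87.6316 F1588
G1 X186.1683 Y84.6920 F1588
G1 X167.3530 Y103.5708 F1588
G1 X170.3819 Y130.0520 F1588
G00 X51.4269 Y198.7742
M3 S390
G1 X84.1860 Y135.0635 F1588
G1 X174.6146 Y258.6607 F1588
G1 X196.9104 Y199.3591 F1588
G1 X225.1321 Y38.4516 F1588
G1 X68.8097 Y231.3244 F1588
G1 X51.4269 Y198.7742 F1588
G00 X59.0584 Y240.9070
M3 S231
G1 X145.3050 Y240.9070 F3457
G1 X145.3050 Y208.7962 F3457
G1 X59.0584 Y208.7962 F3457
G1 X59.0584 Y240.9070 F3457
M5
G00 X0.0000 Y0.0000

1 u = 1 mm; y_m = 296.0281 − y.

[1] `<polyline>` line segment, #0000ff→score S390 F1588: (194.5779,280.2435) → (74.8245,287.4491)

[2] `<polyline>` line segment, #008000→engrave S231 F3457: (154.8752,71.2066) → (76.6863,72.8906)

[3] `<path>` rectangle, #0000ff→score S390 F1588: (4.2978,220.3109) → (83.1219,220.3109) → (83.1219,87.0859) → (4.2978,87.0859) → (4.2978,220.3109) (closed)

[4] `<polygon>` regular polygon, #0000ff→score S390 F1588: (170.3819,130.0520) → (192.9742,144.1946) → (218.1174,135.3490) → (226.8782,110.1761) → (212.6595,87.6316) → (186.1683,84.6920) → (167.3530,103.5708) → (170.3819,130.0520) (closed)

[5] `<path>` closed polygon, #0000ff→score S390 F1588: (51.4269,198.7742) → (84.1860,135.0635) → (174.6146,258.6607) → (196.9104,199.3591) → (225.1321,38.4516) → (68.8097,231.3244) → (51.4269,198.7742) (closed)

[6] `<path>` rectangle, #008000→engrave S231 F3457: (59.0584,240.9070) → (145.3050,240.9070) → (145.3050,208.7962) → (59.0584,208.7962) → (59.0584,240.9070) (closed)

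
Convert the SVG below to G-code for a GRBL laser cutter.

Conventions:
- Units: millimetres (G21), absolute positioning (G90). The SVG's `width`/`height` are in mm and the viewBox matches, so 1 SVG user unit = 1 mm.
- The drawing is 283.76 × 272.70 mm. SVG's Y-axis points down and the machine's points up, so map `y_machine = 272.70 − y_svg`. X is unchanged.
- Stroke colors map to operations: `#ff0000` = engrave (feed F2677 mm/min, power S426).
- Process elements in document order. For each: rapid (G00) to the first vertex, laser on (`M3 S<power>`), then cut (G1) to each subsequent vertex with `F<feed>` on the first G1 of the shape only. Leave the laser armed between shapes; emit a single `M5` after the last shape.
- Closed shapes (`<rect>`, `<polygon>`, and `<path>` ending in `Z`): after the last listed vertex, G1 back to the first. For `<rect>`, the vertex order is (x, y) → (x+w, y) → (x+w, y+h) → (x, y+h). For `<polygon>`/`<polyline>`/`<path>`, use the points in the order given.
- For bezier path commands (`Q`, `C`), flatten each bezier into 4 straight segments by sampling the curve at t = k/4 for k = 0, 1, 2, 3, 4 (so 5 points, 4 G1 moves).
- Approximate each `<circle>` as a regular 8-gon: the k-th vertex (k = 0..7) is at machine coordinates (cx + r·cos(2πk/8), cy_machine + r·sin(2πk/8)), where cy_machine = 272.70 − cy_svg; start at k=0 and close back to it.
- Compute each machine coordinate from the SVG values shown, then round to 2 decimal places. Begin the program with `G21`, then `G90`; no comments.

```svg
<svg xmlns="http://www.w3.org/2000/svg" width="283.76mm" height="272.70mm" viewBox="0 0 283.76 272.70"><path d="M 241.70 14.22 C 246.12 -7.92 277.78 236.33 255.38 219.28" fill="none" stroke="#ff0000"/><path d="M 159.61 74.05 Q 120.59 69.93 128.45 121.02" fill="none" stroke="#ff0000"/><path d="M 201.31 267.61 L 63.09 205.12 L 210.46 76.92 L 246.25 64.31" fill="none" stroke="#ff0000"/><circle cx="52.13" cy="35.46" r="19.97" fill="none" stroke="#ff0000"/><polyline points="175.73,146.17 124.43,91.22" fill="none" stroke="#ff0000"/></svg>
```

G21
G90
G00 X241.70 Y258.48
M3 S426
G1 X248.85 Y233.38 F2677
G1 X258.60 Y157.86
G1 X263.31 Y81.38
G1 X255.38 Y53.42
G00 X159.61 Y198.65
M3 S426
G1 X143.03 Y197.26 F2677
G1 X132.31 Y188.97
G1 X127.45 Y173.77
G1 X128.45 Y151.68
G00 X201.31 Y5.09
M3 S426
G1 X63.09 Y67.58 F2677
G1 X210.46 Y195.78
G1 X246.25 Y208.39
G00 X72.10 Y237.24
M3 S426
G1 X66.25 Y251.36 F2677
G1 X52.13 Y257.21
G1 X38.01 Y251.36
G1 X32.16 Y237.24
G1 X38.01 Y223.12
G1 X52.13 Y217.27
G1 X66.25 Y223.12
G1 X72.10 Y237.24
G00 X175.73 Y126.53
M3 S426
G1 X124.43 Y181.48 F2677
M5

viewBox `0 0 283.76 272.70` with mm width/height → 1 unit = 1 mm. Flip: y_m = 272.70 − y_svg.

**Shape 1** — `<path>` cubic bezier, stroke `#ff0000` → engrave (S426, F2677). Control points (SVG): P0=(241.70,14.22), P1=(246.12,-7.92), P2=(277.78,236.33), P3=(255.38,219.28); sampled at t=k/4. Machine vertices: (241.70,258.48) → (248.85,233.38) → (258.60,157.86) → (263.31,81.38) → (255.38,53.42). Open path.

**Shape 2** — `<path>` quadratic bezier, stroke `#ff0000` → engrave (S426, F2677). Control points (SVG): P0=(159.61,74.05), P1=(120.59,69.93), P2=(128.45,121.02); sampled at t=k/4. Machine vertices: (159.61,198.65) → (143.03,197.26) → (132.31,188.97) → (127.45,173.77) → (128.45,151.68). Open path.

**Shape 3** — `<path>` open polyline, stroke `#ff0000` → engrave (S426, F2677). Machine vertices: (201.31,5.09) → (63.09,67.58) → (210.46,195.78) → (246.25,208.39). Open path.

**Shape 4** — `<circle>` circle, stroke `#ff0000` → engrave (S426, F2677). Machine vertices: (72.10,237.24) → (66.25,251.36) → (52.13,257.21) → (38.01,251.36) → (32.16,237.24) → (38.01,223.12) → (52.13,217.27) → (66.25,223.12) → (72.10,237.24). Closed: final G1 returns to the first vertex.

**Shape 5** — `<polyline>` line segment, stroke `#ff0000` → engrave (S426, F2677). Machine vertices: (175.73,126.53) → (124.43,181.48). Open path.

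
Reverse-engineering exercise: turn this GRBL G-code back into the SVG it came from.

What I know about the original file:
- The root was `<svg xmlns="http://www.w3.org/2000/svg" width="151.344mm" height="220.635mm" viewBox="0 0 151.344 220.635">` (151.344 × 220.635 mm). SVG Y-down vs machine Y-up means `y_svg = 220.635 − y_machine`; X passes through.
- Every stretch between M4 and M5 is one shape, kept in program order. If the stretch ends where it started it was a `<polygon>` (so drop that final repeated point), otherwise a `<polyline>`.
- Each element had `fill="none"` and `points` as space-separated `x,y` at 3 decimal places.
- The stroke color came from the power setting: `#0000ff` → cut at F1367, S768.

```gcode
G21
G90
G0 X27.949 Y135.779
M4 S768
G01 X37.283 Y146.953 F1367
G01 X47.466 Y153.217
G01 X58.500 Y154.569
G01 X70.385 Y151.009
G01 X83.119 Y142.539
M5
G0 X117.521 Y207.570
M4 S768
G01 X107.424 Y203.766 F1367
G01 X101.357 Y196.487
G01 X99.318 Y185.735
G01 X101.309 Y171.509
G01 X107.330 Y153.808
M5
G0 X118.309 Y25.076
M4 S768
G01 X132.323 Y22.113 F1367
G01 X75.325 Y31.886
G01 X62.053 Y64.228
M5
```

y_svg = 220.635 − y_m. Every run uses S768, so all elements get stroke `#0000ff` (cut).

[1] open run; points: 27.949,84.856 37.283,73.682 47.466,67.418 58.500,66.066 70.385,69.626 83.119,78.096

[2] open run; points: 117.521,13.065 107.424,16.869 101.357,24.148 99.318,34.900 101.309,49.126 107.330,66.827

[3] open run; points: 118.309,195.559 132.323,198.522 75.325,188.749 62.053,156.407

<svg xmlns="http://www.w3.org/2000/svg" width="151.344mm" height="220.635mm" viewBox="0 0 151.344 220.635">
  <polyline points="27.949,84.856 37.283,73.682 47.466,67.418 58.500,66.066 70.385,69.626 83.119,78.096" fill="none" stroke="#0000ff"/>
  <polyline points="117.521,13.065 107.424,16.869 101.357,24.148 99.318,34.900 101.309,49.126 107.330,66.827" fill="none" stroke="#0000ff"/>
  <polyline points="118.309,195.559 132.323,198.522 75.325,188.749 62.053,156.407" fill="none" stroke="#0000ff"/>
</svg>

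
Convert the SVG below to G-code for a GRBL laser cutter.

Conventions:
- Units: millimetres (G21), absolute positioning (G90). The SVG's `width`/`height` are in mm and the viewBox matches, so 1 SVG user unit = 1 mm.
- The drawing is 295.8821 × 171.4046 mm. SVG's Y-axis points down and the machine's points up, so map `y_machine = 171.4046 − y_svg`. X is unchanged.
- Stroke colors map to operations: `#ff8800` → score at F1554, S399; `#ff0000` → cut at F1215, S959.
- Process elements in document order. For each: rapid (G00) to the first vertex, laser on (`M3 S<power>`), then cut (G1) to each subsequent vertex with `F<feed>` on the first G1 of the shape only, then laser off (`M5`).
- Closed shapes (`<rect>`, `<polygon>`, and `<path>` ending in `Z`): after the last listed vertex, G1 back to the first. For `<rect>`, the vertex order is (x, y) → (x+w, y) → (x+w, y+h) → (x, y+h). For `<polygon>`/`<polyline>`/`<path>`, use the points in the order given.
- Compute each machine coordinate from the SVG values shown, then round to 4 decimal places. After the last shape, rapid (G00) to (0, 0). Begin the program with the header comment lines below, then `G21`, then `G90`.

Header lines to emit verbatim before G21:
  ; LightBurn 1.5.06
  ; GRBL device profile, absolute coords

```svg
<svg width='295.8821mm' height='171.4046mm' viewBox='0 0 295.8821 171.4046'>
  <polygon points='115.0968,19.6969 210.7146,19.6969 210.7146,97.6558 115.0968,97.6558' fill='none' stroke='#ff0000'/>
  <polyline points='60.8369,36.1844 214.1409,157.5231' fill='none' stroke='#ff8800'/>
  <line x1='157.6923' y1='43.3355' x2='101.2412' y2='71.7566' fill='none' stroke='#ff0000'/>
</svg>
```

; LightBurn 1.5.06
; GRBL device profile, absolute coords
G21
G90
G00 X115.0968 Y151.7077
M3 S959
G1 X210.7146 Y151.7077 F1215
G1 X210.7146 Y73.7488
G1 X115.0968 Y73.7488
G1 X115.0968 Y151.7077
M5
G00 X60.8369 Y135.2202
M3 S399
G1 X214.1409 Y13.8815 F1554
M5
G00 X157.6923 Y128.0691
M3 S959
G1 X101.2412 Y99.6480 F1215
M5
G00 X0.0000 Y0.0000

1 u = 1 mm; y_m = 171.4046 − y.

[1] `<polygon>` rectangle, #ff0000→cut S959 F1215: (115.0968,151.7077) → (210.7146,151.7077) → (210.7146,73.7488) → (115.0968,73.7488) → (115.0968,151.7077) (closed)

[2] `<polyline>` line segment, #ff8800→score S399 F1554: (60.8369,135.2202) → (214.1409,13.8815)

[3] `<line>` line segment, #ff0000→cut S959 F1215: (157.6923,128.0691) → (101.2412,99.6480)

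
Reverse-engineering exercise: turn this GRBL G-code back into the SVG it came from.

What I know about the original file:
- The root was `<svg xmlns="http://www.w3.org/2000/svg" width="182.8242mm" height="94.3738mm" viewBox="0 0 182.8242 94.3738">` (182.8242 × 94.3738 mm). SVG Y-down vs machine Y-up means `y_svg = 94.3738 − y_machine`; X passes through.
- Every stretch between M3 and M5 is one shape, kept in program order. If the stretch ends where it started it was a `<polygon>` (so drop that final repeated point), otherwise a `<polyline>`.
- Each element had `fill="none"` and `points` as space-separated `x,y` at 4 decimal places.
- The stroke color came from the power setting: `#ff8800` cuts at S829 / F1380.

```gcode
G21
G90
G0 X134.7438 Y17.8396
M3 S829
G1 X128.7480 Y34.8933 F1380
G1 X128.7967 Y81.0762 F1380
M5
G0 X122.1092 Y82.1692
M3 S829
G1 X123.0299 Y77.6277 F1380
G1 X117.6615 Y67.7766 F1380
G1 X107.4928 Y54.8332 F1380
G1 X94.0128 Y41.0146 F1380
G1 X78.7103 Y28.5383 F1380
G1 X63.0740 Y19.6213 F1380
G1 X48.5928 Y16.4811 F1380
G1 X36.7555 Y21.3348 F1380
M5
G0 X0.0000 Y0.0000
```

<svg xmlns="http://www.w3.org/2000/svg" width="182.8242mm" height="94.3738mm" viewBox="0 0 182.8242 94.3738">
  <polyline points="134.7438,76.5342 128.7480,59.4805 128.7967,13.2976" fill="none" stroke="#ff8800"/>
  <polyline points="122.1092,12.2046 123.0299,16.7461 117.6615,26.5972 107.4928,39.5406 94.0128,53.3592 78.7103,65.8355 63.0740,74.7525 48.5928,77.8927 36.7555,73.0390" fill="none" stroke="#ff8800"/>
</svg>

Each laser-on run becomes one SVG element. Flip Y back into SVG space with y_svg = 94.3738 − y_machine. Every run uses S829, so all elements get stroke `#ff8800` (cut).

Run 1: The run is open, so emit a `<polyline>` with points (Y-flipped): 134.7438,76.5342 128.7480,59.4805 128.7967,13.2976.

Run 2: The run is open, so emit a `<polyline>` with points (Y-flipped): 122.1092,12.2046 123.0299,16.7461 117.6615,26.5972 107.4928,39.5406 94.0128,53.3592 78.7103,65.8355 63.0740,74.7525 48.5928,77.8927 36.7555,73.0390.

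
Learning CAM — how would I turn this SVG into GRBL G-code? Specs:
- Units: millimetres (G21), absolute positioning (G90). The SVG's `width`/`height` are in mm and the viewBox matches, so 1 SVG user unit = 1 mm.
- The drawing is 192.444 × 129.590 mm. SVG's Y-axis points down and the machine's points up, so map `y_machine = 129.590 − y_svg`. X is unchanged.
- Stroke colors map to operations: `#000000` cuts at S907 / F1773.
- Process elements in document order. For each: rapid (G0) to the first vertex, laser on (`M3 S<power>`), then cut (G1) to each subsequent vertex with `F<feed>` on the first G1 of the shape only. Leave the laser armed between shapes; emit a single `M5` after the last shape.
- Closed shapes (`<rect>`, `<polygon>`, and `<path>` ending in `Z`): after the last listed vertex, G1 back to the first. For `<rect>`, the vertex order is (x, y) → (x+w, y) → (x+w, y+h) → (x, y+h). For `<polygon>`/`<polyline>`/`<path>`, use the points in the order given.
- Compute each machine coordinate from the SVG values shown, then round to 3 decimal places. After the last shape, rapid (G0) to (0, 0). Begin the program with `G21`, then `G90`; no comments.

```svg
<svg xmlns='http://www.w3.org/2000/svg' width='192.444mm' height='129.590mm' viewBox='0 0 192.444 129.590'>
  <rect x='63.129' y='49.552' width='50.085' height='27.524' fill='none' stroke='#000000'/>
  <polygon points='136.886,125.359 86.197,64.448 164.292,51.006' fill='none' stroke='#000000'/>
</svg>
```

1 u = 1 mm; y_m = 129.590 − y.

[1] `<rect>` rectangle, #000000→cut S907 F1773: (63.129,80.038) → (113.214,80.038) → (113.214,52.514) → (63.129,52.514) → (63.129,80.038) (closed)

[2] `<polygon>` regular polygon, #000000→cut S907 F1773: (136.886,4.231) → (86.197,65.142) → (164.292,78.584) → (136.886,4.231) (closed)

G21
G90
G0 X63.129 Y80.038
M3 S907
G1 X113.214 Y80.038 F1773
G1 X113.214 Y52.514
G1 X63.129 Y52.514
G1 X63.129 Y80.038
G0 X136.886 Y4.231
M3 S907
G1 X86.197 Y65.142 F1773
G1 X164.292 Y78.584
G1 X136.886 Y4.231
M5
G0 X0.000 Y0.000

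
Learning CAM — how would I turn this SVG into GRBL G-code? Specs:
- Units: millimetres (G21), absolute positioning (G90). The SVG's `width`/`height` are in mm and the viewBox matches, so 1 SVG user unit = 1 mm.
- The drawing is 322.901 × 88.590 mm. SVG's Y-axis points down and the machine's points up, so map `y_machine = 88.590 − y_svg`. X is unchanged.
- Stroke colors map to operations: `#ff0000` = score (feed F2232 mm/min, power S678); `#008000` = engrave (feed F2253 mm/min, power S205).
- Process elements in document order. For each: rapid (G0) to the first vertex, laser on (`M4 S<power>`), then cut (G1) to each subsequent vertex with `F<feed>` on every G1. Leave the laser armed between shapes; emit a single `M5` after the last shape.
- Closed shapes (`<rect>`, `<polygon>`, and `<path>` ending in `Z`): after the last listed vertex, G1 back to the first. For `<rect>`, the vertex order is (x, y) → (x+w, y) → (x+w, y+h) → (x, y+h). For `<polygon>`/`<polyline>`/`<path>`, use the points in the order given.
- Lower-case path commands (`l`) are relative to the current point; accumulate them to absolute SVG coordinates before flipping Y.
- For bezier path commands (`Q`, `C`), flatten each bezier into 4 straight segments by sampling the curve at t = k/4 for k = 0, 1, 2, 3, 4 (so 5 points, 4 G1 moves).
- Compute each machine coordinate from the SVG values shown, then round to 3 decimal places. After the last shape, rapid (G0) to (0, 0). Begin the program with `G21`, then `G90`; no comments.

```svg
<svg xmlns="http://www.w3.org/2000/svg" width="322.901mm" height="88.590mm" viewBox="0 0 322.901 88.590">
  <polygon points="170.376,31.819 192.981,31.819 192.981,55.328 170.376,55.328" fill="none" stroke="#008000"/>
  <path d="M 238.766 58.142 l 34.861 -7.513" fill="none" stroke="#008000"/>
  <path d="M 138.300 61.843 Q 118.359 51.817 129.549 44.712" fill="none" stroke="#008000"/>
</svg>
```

1 u = 1 mm; y_m = 88.590 − y.

[1] `<polygon>` rectangle, #008000→engrave S205 F2253: (170.376,56.771) → (192.981,56.771) → (192.981,33.262) → (170.376,33.262) → (170.376,56.771) (closed)

[2] `<path>` line segment, #008000→engrave S205 F2253: (238.766,30.448) → (273.627,37.961)

[3] `<path>` quadratic bezier, #008000→engrave S205 F2253: (138.300,26.747) → (130.275,31.577) → (126.142,36.043) → (125.900,40.143) → (129.549,43.878)

G21
G90
G0 X170.376 Y56.771
M4 S205
G1 X192.981 Y56.771 F2253
G1 X192.981 Y33.262 F2253
G1 X170.376 Y33.262 F2253
G1 X170.376 Y56.771 F2253
G0 X238.766 Y30.448
M4 S205
G1 X273.627 Y37.961 F2253
G0 X138.300 Y26.747
M4 S205
G1 X130.275 Y31.577 F2253
G1 X126.142 Y36.043 F2253
G1 X125.900 Y40.143 F2253
G1 X129.549 Y43.878 F2253
M5
G0 X0.000 Y0.000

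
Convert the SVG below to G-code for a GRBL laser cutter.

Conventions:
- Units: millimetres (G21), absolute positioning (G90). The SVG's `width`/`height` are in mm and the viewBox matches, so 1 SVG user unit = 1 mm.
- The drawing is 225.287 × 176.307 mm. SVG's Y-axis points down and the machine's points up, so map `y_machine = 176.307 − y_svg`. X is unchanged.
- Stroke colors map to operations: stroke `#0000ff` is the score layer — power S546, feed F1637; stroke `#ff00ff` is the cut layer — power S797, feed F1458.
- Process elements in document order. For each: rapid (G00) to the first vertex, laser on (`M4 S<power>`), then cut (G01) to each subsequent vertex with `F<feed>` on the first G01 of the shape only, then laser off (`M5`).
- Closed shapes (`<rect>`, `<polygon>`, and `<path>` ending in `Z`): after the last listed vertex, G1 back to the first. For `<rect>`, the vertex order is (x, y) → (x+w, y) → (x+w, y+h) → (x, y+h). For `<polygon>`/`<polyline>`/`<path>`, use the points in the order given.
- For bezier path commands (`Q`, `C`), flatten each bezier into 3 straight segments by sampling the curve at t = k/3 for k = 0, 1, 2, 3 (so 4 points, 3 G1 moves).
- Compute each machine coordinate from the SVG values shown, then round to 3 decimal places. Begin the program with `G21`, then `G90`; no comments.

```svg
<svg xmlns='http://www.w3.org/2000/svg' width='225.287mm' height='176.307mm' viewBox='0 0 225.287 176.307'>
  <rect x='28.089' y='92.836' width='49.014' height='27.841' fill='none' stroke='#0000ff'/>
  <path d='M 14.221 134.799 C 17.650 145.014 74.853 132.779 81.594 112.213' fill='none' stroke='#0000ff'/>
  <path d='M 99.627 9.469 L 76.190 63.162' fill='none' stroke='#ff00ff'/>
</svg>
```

G21
G90
G00 X28.089 Y83.471
M4 S546
G01 X77.103 Y83.471 F1637
G01 X77.103 Y55.630
G01 X28.089 Y55.630
G01 X28.089 Y83.471
M5
G00 X14.221 Y41.508
M4 S546
G01 X31.714 Y38.253 F1637
G01 X61.893 Y46.828
G01 X81.594 Y64.094
M5
G00 X99.627 Y166.838
M4 S797
G01 X76.190 Y113.145 F1458
M5

1 u = 1 mm; y_m = 176.307 − y.

[1] `<rect>` rectangle, #0000ff→score S546 F1637: (28.089,83.471) → (77.103,83.471) → (77.103,55.630) → (28.089,55.630) → (28.089,83.471) (closed)

[2] `<path>` cubic bezier, #0000ff→score S546 F1637: (14.221,41.508) → (31.714,38.253) → (61.893,46.828) → (81.594,64.094)

[3] `<path>` line segment, #ff00ff→cut S797 F1458: (99.627,166.838) → (76.190,113.145)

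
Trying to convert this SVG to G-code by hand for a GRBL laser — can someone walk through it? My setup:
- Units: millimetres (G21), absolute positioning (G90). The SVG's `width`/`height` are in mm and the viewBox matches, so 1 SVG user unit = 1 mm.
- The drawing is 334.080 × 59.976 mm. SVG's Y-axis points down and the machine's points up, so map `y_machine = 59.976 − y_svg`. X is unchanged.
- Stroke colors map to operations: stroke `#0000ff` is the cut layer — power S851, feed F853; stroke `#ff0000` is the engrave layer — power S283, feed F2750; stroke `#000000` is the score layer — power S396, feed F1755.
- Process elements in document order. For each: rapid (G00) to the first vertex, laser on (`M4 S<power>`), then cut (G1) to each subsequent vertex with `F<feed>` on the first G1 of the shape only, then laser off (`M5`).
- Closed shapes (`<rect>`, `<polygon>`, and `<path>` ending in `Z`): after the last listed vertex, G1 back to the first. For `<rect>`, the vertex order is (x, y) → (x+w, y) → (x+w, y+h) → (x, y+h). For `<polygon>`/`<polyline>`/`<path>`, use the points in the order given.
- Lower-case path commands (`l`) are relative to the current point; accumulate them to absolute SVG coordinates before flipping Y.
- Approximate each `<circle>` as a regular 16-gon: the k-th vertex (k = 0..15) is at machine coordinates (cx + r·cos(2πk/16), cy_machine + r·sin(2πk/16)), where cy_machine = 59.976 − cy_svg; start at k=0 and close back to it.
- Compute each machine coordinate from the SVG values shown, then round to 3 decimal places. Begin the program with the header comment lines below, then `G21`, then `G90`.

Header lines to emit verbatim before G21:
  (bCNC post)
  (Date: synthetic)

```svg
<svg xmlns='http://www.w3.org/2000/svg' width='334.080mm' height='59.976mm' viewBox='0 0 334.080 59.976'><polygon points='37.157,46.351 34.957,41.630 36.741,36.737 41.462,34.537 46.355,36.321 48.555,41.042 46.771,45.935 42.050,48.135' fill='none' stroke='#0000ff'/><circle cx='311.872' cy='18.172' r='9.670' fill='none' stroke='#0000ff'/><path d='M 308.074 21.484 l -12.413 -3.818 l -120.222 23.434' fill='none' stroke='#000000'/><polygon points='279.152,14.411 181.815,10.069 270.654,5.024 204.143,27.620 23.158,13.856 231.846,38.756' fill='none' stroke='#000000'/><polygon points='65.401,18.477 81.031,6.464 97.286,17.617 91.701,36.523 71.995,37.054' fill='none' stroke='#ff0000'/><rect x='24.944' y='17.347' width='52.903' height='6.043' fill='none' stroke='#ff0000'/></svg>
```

1 u = 1 mm; y_m = 59.976 − y.

[1] `<polygon>` regular polygon, #0000ff→cut S851 F853: (37.157,13.625) → (34.957,18.346) → (36.741,23.239) → (41.462,25.439) → (46.355,23.655) → (48.555,18.934) → (46.771,14.041) → (42.050,11.841) → (37.157,13.625) (closed)

[2] `<circle>` circle, #0000ff→cut S851 F853: (321.542,41.804) → (320.806,45.505) → (318.710,48.642) → (315.573,50.738) → (311.872,51.474) → (308.171,50.738) → (305.034,48.642) → (302.938,45.505) → (302.202,41.804) → (302.938,38.103) → (305.034,34.966) → (308.171,32.870) → (311.872,32.134) → (315.573,32.870) → (318.710,34.966) → (320.806,38.103) → (321.542,41.804) (closed)

[3] `<path>` open polyline, #000000→score S396 F1755: (308.074,38.492) → (295.661,42.310) → (175.439,18.876)

[4] `<polygon>` closed polygon, #000000→score S396 F1755: (279.152,45.565) → (181.815,49.907) → (270.654,54.952) → (204.143,32.356) → (23.158,46.120) → (231.846,21.220) → (279.152,45.565) (closed)

[5] `<polygon>` regular polygon, #ff0000→engrave S283 F2750: (65.401,41.499) → (81.031,53.512) → (97.286,42.359) → (91.701,23.453) → (71.995,22.922) → (65.401,41.499) (closed)

[6] `<rect>` rectangle, #ff0000→engrave S283 F2750: (24.944,42.629) → (77.847,42.629) → (77.847,36.586) → (24.944,36.586) → (24.944,42.629) (closed)

(bCNC post)
(Date: synthetic)
G21
G90
G00 X37.157 Y13.625
M4 S851
G1 X34.957 Y18.346 F853
G1 X36.741 Y23.239
G1 X41.462 Y25.439
G1 X46.355 Y23.655
G1 X48.555 Y18.934
G1 X46.771 Y14.041
G1 X42.050 Y11.841
G1 X37.157 Y13.625
M5
G00 X321.542 Y41.804
M4 S851
G1 X320.806 Y45.505 F853
G1 X318.710 Y48.642
G1 X315.573 Y50.738
G1 X311.872 Y51.474
G1 X308.171 Y50.738
G1 X305.034 Y48.642
G1 X302.938 Y45.505
G1 X302.202 Y41.804
G1 X302.938 Y38.103
G1 X305.034 Y34.966
G1 X308.171 Y32.870
G1 X311.872 Y32.134
G1 X315.573 Y32.870
G1 X318.710 Y34.966
G1 X320.806 Y38.103
G1 X321.542 Y41.804
M5
G00 X308.074 Y38.492
M4 S396
G1 X295.661 Y42.310 F1755
G1 X175.439 Y18.876
M5
G00 X279.152 Y45.565
M4 S396
G1 X181.815 Y49.907 F1755
G1 X270.654 Y54.952
G1 X204.143 Y32.356
G1 X23.158 Y46.120
G1 X231.846 Y21.220
G1 X279.152 Y45.565
M5
G00 X65.401 Y41.499
M4 S283
G1 X81.031 Y53.512 F2750
G1 X97.286 Y42.359
G1 X91.701 Y23.453
G1 X71.995 Y22.922
G1 X65.401 Y41.499
M5
G00 X24.944 Y42.629
M4 S283
G1 X77.847 Y42.629 F2750
G1 X77.847 Y36.586
G1 X24.944 Y36.586
G1 X24.944 Y42.629
M5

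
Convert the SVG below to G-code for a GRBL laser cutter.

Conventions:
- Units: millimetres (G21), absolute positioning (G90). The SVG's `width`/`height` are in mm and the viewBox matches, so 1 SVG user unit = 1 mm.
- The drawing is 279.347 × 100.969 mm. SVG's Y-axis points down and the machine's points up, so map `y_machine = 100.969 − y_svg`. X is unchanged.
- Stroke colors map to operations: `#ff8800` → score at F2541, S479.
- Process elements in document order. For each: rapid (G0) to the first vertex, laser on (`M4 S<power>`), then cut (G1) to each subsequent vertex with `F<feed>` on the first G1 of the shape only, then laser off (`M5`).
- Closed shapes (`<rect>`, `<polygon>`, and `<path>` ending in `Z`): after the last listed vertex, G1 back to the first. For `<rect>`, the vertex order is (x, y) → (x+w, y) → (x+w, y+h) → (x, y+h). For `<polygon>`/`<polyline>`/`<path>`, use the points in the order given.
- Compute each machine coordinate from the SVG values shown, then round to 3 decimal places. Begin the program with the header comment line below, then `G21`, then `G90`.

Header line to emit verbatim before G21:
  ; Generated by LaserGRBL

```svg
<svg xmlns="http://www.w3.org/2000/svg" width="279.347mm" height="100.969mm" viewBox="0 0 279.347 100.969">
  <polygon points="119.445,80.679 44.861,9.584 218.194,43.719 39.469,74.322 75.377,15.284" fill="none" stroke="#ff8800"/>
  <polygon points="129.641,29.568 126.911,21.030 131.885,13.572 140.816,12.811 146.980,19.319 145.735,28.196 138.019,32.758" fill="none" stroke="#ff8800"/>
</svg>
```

viewBox `0 0 279.347 100.969` with mm width/height → 1 unit = 1 mm. Flip: y_m = 100.969 − y_svg.

**Shape 1** — `<polygon>` closed polygon, stroke `#ff8800` → score (S479, F2541). Machine vertices: (119.445,20.290) → (44.861,91.385) → (218.194,57.250) → (39.469,26.647) → (75.377,85.685) → (119.445,20.290). Closed: final G1 returns to the first vertex.

**Shape 2** — `<polygon>` regular polygon, stroke `#ff8800` → score (S479, F2541). Machine vertices: (129.641,71.401) → (126.911,79.939) → (131.885,87.397) → (140.816,88.158) → (146.980,81.650) → (145.735,72.773) → (138.019,68.211) → (129.641,71.401). Closed: final G1 returns to the first vertex.

; Generated by LaserGRBL
G21
G90
G0 X119.445 Y20.290
M4 S479
G1 X44.861 Y91.385 F2541
G1 X218.194 Y57.250
G1 X39.469 Y26.647
G1 X75.377 Y85.685
G1 X119.445 Y20.290
M5
G0 X129.641 Y71.401
M4 S479
G1 X126.911 Y79.939 F2541
G1 X131.885 Y87.397
G1 X140.816 Y88.158
G1 X146.980 Y81.650
G1 X145.735 Y72.773
G1 X138.019 Y68.211
G1 X129.641 Y71.401
M5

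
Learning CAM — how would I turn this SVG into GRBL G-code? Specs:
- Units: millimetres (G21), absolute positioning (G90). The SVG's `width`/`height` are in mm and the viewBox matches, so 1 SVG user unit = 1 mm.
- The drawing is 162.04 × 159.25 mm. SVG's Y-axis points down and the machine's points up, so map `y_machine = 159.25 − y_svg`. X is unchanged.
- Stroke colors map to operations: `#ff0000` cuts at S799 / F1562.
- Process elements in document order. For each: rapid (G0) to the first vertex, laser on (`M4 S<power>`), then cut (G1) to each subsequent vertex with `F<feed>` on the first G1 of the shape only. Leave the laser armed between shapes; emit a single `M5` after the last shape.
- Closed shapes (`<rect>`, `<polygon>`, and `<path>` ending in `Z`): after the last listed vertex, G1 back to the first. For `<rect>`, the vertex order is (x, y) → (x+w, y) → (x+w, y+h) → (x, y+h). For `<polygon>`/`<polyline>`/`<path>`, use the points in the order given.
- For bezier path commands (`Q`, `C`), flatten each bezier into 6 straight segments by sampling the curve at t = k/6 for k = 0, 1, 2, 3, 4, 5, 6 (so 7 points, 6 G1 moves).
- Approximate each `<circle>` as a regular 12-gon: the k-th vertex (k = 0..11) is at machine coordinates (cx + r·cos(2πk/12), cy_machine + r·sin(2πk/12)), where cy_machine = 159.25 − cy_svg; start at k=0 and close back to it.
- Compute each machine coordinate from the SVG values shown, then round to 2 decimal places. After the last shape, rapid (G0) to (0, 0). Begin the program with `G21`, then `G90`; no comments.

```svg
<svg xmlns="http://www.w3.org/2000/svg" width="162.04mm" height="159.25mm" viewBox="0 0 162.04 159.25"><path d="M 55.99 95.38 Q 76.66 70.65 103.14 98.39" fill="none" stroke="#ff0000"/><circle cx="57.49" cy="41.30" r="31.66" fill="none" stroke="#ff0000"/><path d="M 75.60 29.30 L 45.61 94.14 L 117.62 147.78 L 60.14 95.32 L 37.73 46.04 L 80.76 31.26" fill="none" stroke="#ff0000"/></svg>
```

G21
G90
G0 X55.99 Y63.87
M4 S799
G1 X63.04 Y70.66 F1562
G1 X70.42 Y74.53
G1 X78.11 Y75.48
G1 X86.13 Y73.52
G1 X94.47 Y68.65
G1 X103.14 Y60.86
G0 X89.15 Y117.95
M4 S799
G1 X84.91 Y133.78 F1562
G1 X73.32 Y145.37
G1 X57.49 Y149.61
G1 X41.66 Y145.37
G1 X30.07 Y133.78
G1 X25.83 Y117.95
G1 X30.07 Y102.12
G1 X41.66 Y90.53
G1 X57.49 Y86.29
G1 X73.32 Y90.53
G1 X84.91 Y102.12
G1 X89.15 Y117.95
G0 X75.60 Y129.95
M4 S799
G1 X45.61 Y65.11 F1562
G1 X117.62 Y11.47
G1 X60.14 Y63.93
G1 X37.73 Y113.21
G1 X80.76 Y127.99
M5
G0 X0.00 Y0.00

Since the viewBox matches the mm dimensions, user units are millimetres directly. The only transform is the Y-flip y_m = 159.25 − y_svg.

Shape 1 is a quadratic bezier drawn with `<path>`. Its stroke #ff0000 means cut at S799, F1562. After flipping Y the toolpath is (55.99,63.87) → (63.04,70.66) → (70.42,74.53) → (78.11,75.48) → (86.13,73.52) → (94.47,68.65) → (103.14,60.86).

Shape 2 is a circle drawn with `<circle>`. Its stroke #ff0000 means cut at S799, F1562. After flipping Y the toolpath is (89.15,117.95) → (84.91,133.78) → (73.32,145.37) → (57.49,149.61) → (41.66,145.37) → (30.07,133.78) → (25.83,117.95) → (30.07,102.12) → (41.66,90.53) → (57.49,86.29) → (73.32,90.53) → (84.91,102.12) → (89.15,117.95), returning to the start.

Shape 3 is a open polyline drawn with `<path>`. Its stroke #ff0000 means cut at S799, F1562. After flipping Y the toolpath is (75.60,129.95) → (45.61,65.11) → (117.62,11.47) → (60.14,63.93) → (37.73,113.21) → (80.76,127.99).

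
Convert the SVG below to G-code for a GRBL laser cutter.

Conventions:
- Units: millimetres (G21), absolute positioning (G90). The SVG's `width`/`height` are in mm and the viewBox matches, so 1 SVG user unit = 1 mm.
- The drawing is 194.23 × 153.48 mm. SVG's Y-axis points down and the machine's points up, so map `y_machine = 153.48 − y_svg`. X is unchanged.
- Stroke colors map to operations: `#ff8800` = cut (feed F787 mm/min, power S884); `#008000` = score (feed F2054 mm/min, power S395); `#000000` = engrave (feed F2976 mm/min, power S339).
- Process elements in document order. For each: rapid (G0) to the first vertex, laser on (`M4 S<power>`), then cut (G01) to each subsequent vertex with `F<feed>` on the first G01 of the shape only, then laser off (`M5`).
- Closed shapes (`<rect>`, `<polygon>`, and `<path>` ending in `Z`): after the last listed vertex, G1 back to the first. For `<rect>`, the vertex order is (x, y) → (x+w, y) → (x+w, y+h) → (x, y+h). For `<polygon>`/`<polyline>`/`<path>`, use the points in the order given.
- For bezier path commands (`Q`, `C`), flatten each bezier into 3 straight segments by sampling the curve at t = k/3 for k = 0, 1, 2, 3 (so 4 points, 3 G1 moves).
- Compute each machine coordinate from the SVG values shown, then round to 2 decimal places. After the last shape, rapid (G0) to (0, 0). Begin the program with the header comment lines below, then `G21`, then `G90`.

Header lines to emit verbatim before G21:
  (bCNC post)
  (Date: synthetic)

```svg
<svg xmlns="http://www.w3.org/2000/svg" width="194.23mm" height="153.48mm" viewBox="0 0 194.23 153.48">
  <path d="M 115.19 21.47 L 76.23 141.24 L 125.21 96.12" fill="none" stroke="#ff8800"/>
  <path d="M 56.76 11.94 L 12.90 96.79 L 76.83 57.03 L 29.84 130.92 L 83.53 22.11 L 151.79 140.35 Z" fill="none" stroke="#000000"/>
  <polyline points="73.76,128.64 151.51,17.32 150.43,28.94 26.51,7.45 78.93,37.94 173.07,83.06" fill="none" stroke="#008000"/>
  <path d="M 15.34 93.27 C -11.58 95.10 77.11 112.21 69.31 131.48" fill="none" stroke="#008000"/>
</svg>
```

(bCNC post)
(Date: synthetic)
G21
G90
G0 X115.19 Y132.01
M4 S884
G01 X76.23 Y12.24 F787
G01 X125.21 Y57.36
M5
G0 X56.76 Y141.54
M4 S339
G01 X12.90 Y56.69 F2976
G01 X76.83 Y96.45
G01 X29.84 Y22.56
G01 X83.53 Y131.37
G01 X151.79 Y13.13
G01 X56.76 Y141.54
M5
G0 X73.76 Y24.84
M4 S395
G01 X151.51 Y136.16 F2054
G01 X150.43 Y124.54
G01 X26.51 Y146.03
G01 X78.93 Y115.54
G01 X173.07 Y70.42
M5
G0 X15.34 Y60.21
M4 S395
G01 X19.10 Y53.77 F2054
G01 X52.80 Y40.06
G01 X69.31 Y22.00
M5
G0 X0.00 Y0.00

1 u = 1 mm; y_m = 153.48 − y.

[1] `<path>` open polyline, #ff8800→cut S884 F787: (115.19,132.01) → (76.23,12.24) → (125.21,57.36)

[2] `<path>` closed polygon, #000000→engrave S339 F2976: (56.76,141.54) → (12.90,56.69) → (76.83,96.45) → (29.84,22.56) → (83.53,131.37) → (151.79,13.13) → (56.76,141.54) (closed)

[3] `<polyline>` open polyline, #008000→score S395 F2054: (73.76,24.84) → (151.51,136.16) → (150.43,124.54) → (26.51,146.03) → (78.93,115.54) → (173.07,70.42)

[4] `<path>` cubic bezier, #008000→score S395 F2054: (15.34,60.21) → (19.10,53.77) → (52.80,40.06) → (69.31,22.00)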